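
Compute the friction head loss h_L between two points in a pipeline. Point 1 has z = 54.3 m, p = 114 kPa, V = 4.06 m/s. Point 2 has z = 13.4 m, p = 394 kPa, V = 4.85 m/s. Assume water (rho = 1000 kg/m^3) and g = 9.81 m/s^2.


Total head at each section: H = z + p/(rho*g) + V^2/(2g).
H1 = 54.3 + 114*1000/(1000*9.81) + 4.06^2/(2*9.81)
   = 54.3 + 11.621 + 0.8401
   = 66.761 m.
H2 = 13.4 + 394*1000/(1000*9.81) + 4.85^2/(2*9.81)
   = 13.4 + 40.163 + 1.1989
   = 54.762 m.
h_L = H1 - H2 = 66.761 - 54.762 = 11.999 m.

11.999


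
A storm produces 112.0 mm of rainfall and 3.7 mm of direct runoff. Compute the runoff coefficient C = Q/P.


The runoff coefficient C = runoff depth / rainfall depth.
C = 3.7 / 112.0
  = 0.033.

0.033


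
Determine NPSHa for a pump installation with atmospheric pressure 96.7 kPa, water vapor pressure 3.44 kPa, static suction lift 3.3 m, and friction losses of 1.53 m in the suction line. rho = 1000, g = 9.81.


NPSHa = p_atm/(rho*g) - z_s - hf_s - p_vap/(rho*g).
p_atm/(rho*g) = 96.7*1000 / (1000*9.81) = 9.857 m.
p_vap/(rho*g) = 3.44*1000 / (1000*9.81) = 0.351 m.
NPSHa = 9.857 - 3.3 - 1.53 - 0.351
      = 4.68 m.

4.68


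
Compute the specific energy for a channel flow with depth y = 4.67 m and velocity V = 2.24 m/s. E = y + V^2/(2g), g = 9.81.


Specific energy E = y + V^2/(2g).
Velocity head = V^2/(2g) = 2.24^2 / (2*9.81) = 5.0176 / 19.62 = 0.2557 m.
E = 4.67 + 0.2557 = 4.9257 m.

4.9257


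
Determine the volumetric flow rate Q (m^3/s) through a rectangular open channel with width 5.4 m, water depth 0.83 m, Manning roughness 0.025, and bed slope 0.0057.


For a rectangular channel, the cross-sectional area A = b * y = 5.4 * 0.83 = 4.48 m^2.
The wetted perimeter P = b + 2y = 5.4 + 2*0.83 = 7.06 m.
Hydraulic radius R = A/P = 4.48/7.06 = 0.6348 m.
Velocity V = (1/n)*R^(2/3)*S^(1/2) = (1/0.025)*0.6348^(2/3)*0.0057^(1/2) = 2.2307 m/s.
Discharge Q = A * V = 4.48 * 2.2307 = 9.998 m^3/s.

9.998


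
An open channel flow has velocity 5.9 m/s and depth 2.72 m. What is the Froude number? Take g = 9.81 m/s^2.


The Froude number is defined as Fr = V / sqrt(g*y).
g*y = 9.81 * 2.72 = 26.6832.
sqrt(g*y) = sqrt(26.6832) = 5.1656.
Fr = 5.9 / 5.1656 = 1.1422.

1.1422


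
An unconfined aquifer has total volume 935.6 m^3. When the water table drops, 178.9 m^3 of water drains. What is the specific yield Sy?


Specific yield Sy = Volume drained / Total volume.
Sy = 178.9 / 935.6
   = 0.1912.

0.1912


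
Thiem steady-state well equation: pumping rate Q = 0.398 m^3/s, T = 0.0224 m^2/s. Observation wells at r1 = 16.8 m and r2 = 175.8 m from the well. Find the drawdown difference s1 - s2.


Thiem equation: s1 - s2 = Q/(2*pi*T) * ln(r2/r1).
ln(r2/r1) = ln(175.8/16.8) = 2.348.
Q/(2*pi*T) = 0.398 / (2*pi*0.0224) = 0.398 / 0.1407 = 2.8278.
s1 - s2 = 2.8278 * 2.348 = 6.6397 m.

6.6397


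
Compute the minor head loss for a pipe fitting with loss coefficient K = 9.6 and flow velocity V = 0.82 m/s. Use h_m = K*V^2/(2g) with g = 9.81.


Minor loss formula: h_m = K * V^2/(2g).
V^2 = 0.82^2 = 0.6724.
V^2/(2g) = 0.6724 / 19.62 = 0.0343 m.
h_m = 9.6 * 0.0343 = 0.329 m.

0.329


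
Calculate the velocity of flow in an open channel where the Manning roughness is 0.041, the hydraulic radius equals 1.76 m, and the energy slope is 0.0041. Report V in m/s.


Manning's equation gives V = (1/n) * R^(2/3) * S^(1/2).
First, compute R^(2/3) = 1.76^(2/3) = 1.4577.
Next, S^(1/2) = 0.0041^(1/2) = 0.064031.
Then 1/n = 1/0.041 = 24.39.
V = 24.39 * 1.4577 * 0.064031 = 2.2766 m/s.

2.2766


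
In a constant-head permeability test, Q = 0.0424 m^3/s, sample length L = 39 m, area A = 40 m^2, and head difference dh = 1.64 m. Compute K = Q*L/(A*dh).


From K = Q*L / (A*dh):
Numerator: Q*L = 0.0424 * 39 = 1.6536.
Denominator: A*dh = 40 * 1.64 = 65.6.
K = 1.6536 / 65.6 = 0.025207 m/s.

0.025207


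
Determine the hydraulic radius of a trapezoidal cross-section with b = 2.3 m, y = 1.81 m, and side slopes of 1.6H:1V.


For a trapezoidal section with side slope z:
A = (b + z*y)*y = (2.3 + 1.6*1.81)*1.81 = 9.405 m^2.
P = b + 2*y*sqrt(1 + z^2) = 2.3 + 2*1.81*sqrt(1 + 1.6^2) = 9.13 m.
R = A/P = 9.405 / 9.13 = 1.0301 m.

1.0301


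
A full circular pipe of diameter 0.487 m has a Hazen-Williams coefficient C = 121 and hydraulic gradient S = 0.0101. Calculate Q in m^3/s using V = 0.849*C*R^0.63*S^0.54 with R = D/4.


For a full circular pipe, R = D/4 = 0.487/4 = 0.1217 m.
V = 0.849 * 121 * 0.1217^0.63 * 0.0101^0.54
  = 0.849 * 121 * 0.265366 * 0.083625
  = 2.2797 m/s.
Pipe area A = pi*D^2/4 = pi*0.487^2/4 = 0.1863 m^2.
Q = A * V = 0.1863 * 2.2797 = 0.4246 m^3/s.

0.4246


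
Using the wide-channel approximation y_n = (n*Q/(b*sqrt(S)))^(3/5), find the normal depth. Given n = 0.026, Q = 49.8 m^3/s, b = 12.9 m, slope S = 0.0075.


We use the wide-channel approximation y_n = (n*Q/(b*sqrt(S)))^(3/5).
sqrt(S) = sqrt(0.0075) = 0.086603.
Numerator: n*Q = 0.026 * 49.8 = 1.2948.
Denominator: b*sqrt(S) = 12.9 * 0.086603 = 1.117179.
arg = 1.159.
y_n = 1.159^(3/5) = 1.0926 m.

1.0926


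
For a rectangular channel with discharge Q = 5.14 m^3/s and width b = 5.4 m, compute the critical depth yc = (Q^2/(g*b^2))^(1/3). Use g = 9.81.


Using yc = (Q^2 / (g * b^2))^(1/3):
Q^2 = 5.14^2 = 26.42.
g * b^2 = 9.81 * 5.4^2 = 9.81 * 29.16 = 286.06.
Q^2 / (g*b^2) = 26.42 / 286.06 = 0.0924.
yc = 0.0924^(1/3) = 0.452 m.

0.452


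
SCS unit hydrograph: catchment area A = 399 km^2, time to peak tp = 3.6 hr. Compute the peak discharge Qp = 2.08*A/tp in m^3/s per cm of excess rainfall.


SCS formula: Qp = 2.08 * A / tp.
Qp = 2.08 * 399 / 3.6
   = 829.92 / 3.6
   = 230.53 m^3/s per cm.

230.53


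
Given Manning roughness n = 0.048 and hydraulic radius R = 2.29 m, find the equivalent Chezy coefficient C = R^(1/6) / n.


The Chezy coefficient relates to Manning's n through C = R^(1/6) / n.
R^(1/6) = 2.29^(1/6) = 1.148081.
C = 1.148081 / 0.048 = 23.92 m^(1/2)/s.

23.92


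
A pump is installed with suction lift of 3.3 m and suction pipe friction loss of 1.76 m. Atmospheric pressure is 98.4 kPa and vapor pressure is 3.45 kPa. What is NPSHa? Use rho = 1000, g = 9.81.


NPSHa = p_atm/(rho*g) - z_s - hf_s - p_vap/(rho*g).
p_atm/(rho*g) = 98.4*1000 / (1000*9.81) = 10.031 m.
p_vap/(rho*g) = 3.45*1000 / (1000*9.81) = 0.352 m.
NPSHa = 10.031 - 3.3 - 1.76 - 0.352
      = 4.62 m.

4.62


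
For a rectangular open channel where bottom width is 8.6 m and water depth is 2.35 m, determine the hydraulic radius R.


For a rectangular section:
Flow area A = b * y = 8.6 * 2.35 = 20.21 m^2.
Wetted perimeter P = b + 2y = 8.6 + 2*2.35 = 13.3 m.
Hydraulic radius R = A/P = 20.21 / 13.3 = 1.5195 m.

1.5195


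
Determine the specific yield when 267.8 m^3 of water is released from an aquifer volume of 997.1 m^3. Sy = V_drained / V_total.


Specific yield Sy = Volume drained / Total volume.
Sy = 267.8 / 997.1
   = 0.2686.

0.2686


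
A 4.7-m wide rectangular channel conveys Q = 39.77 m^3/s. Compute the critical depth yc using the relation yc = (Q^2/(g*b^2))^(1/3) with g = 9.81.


Using yc = (Q^2 / (g * b^2))^(1/3):
Q^2 = 39.77^2 = 1581.65.
g * b^2 = 9.81 * 4.7^2 = 9.81 * 22.09 = 216.7.
Q^2 / (g*b^2) = 1581.65 / 216.7 = 7.2988.
yc = 7.2988^(1/3) = 1.9398 m.

1.9398


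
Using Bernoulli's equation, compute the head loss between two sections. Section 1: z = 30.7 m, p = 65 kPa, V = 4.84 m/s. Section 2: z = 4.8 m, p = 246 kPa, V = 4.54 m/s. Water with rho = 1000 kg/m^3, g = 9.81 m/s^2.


Total head at each section: H = z + p/(rho*g) + V^2/(2g).
H1 = 30.7 + 65*1000/(1000*9.81) + 4.84^2/(2*9.81)
   = 30.7 + 6.626 + 1.194
   = 38.52 m.
H2 = 4.8 + 246*1000/(1000*9.81) + 4.54^2/(2*9.81)
   = 4.8 + 25.076 + 1.0505
   = 30.927 m.
h_L = H1 - H2 = 38.52 - 30.927 = 7.593 m.

7.593


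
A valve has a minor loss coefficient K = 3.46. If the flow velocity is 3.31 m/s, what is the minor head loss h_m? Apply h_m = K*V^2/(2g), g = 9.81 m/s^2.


Minor loss formula: h_m = K * V^2/(2g).
V^2 = 3.31^2 = 10.9561.
V^2/(2g) = 10.9561 / 19.62 = 0.5584 m.
h_m = 3.46 * 0.5584 = 1.9321 m.

1.9321


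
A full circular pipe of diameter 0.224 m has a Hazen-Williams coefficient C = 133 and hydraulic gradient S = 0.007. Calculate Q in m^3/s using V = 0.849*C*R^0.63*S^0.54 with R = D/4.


For a full circular pipe, R = D/4 = 0.224/4 = 0.056 m.
V = 0.849 * 133 * 0.056^0.63 * 0.007^0.54
  = 0.849 * 133 * 0.162689 * 0.068605
  = 1.2603 m/s.
Pipe area A = pi*D^2/4 = pi*0.224^2/4 = 0.0394 m^2.
Q = A * V = 0.0394 * 1.2603 = 0.0497 m^3/s.

0.0497


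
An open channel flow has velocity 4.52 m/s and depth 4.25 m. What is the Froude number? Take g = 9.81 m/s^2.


The Froude number is defined as Fr = V / sqrt(g*y).
g*y = 9.81 * 4.25 = 41.6925.
sqrt(g*y) = sqrt(41.6925) = 6.457.
Fr = 4.52 / 6.457 = 0.7.

0.7


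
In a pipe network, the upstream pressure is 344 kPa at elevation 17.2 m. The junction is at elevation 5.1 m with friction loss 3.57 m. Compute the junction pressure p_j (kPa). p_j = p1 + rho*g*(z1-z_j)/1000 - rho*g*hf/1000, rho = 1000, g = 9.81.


Junction pressure: p_j = p1 + rho*g*(z1 - z_j)/1000 - rho*g*hf/1000.
Elevation term = 1000*9.81*(17.2 - 5.1)/1000 = 118.701 kPa.
Friction term = 1000*9.81*3.57/1000 = 35.022 kPa.
p_j = 344 + 118.701 - 35.022 = 427.68 kPa.

427.68


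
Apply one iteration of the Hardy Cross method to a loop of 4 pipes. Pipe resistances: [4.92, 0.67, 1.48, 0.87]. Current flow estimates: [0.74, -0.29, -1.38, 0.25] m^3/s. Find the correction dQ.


Numerator terms (r*Q*|Q|): 4.92*0.74*|0.74| = 2.6942; 0.67*-0.29*|-0.29| = -0.0563; 1.48*-1.38*|-1.38| = -2.8185; 0.87*0.25*|0.25| = 0.0544.
Sum of numerator = -0.1263.
Denominator terms (r*|Q|): 4.92*|0.74| = 3.6408; 0.67*|-0.29| = 0.1943; 1.48*|-1.38| = 2.0424; 0.87*|0.25| = 0.2175.
2 * sum of denominator = 2 * 6.095 = 12.19.
dQ = --0.1263 / 12.19 = 0.0104 m^3/s.

0.0104


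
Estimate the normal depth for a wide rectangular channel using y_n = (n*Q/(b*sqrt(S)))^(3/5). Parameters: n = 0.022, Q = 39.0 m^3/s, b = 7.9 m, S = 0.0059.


We use the wide-channel approximation y_n = (n*Q/(b*sqrt(S)))^(3/5).
sqrt(S) = sqrt(0.0059) = 0.076811.
Numerator: n*Q = 0.022 * 39.0 = 0.858.
Denominator: b*sqrt(S) = 7.9 * 0.076811 = 0.606807.
arg = 1.414.
y_n = 1.414^(3/5) = 1.231 m.

1.231


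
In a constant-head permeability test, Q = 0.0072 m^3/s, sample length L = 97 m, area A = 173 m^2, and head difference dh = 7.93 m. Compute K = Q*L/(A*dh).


From K = Q*L / (A*dh):
Numerator: Q*L = 0.0072 * 97 = 0.6984.
Denominator: A*dh = 173 * 7.93 = 1371.89.
K = 0.6984 / 1371.89 = 0.000509 m/s.

0.000509


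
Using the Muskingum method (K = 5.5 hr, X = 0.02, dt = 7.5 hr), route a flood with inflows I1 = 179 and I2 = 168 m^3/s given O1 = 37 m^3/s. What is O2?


Muskingum coefficients:
denom = 2*K*(1-X) + dt = 2*5.5*(1-0.02) + 7.5 = 18.28.
C0 = (dt - 2*K*X)/denom = (7.5 - 2*5.5*0.02)/18.28 = 0.3982.
C1 = (dt + 2*K*X)/denom = (7.5 + 2*5.5*0.02)/18.28 = 0.4223.
C2 = (2*K*(1-X) - dt)/denom = 0.1794.
O2 = C0*I2 + C1*I1 + C2*O1
   = 0.3982*168 + 0.4223*179 + 0.1794*37
   = 149.14 m^3/s.

149.14


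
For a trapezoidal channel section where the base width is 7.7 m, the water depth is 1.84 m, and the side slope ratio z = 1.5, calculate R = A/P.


For a trapezoidal section with side slope z:
A = (b + z*y)*y = (7.7 + 1.5*1.84)*1.84 = 19.246 m^2.
P = b + 2*y*sqrt(1 + z^2) = 7.7 + 2*1.84*sqrt(1 + 1.5^2) = 14.334 m.
R = A/P = 19.246 / 14.334 = 1.3427 m.

1.3427


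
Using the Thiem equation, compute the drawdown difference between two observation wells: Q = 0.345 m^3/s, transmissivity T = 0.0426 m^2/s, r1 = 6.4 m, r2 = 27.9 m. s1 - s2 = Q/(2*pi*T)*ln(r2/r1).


Thiem equation: s1 - s2 = Q/(2*pi*T) * ln(r2/r1).
ln(r2/r1) = ln(27.9/6.4) = 1.4723.
Q/(2*pi*T) = 0.345 / (2*pi*0.0426) = 0.345 / 0.2677 = 1.2889.
s1 - s2 = 1.2889 * 1.4723 = 1.8977 m.

1.8977


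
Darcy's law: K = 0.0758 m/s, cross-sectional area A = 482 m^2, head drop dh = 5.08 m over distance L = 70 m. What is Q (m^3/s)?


Darcy's law: Q = K * A * i, where i = dh/L.
Hydraulic gradient i = 5.08 / 70 = 0.072571.
Q = 0.0758 * 482 * 0.072571
  = 2.6514 m^3/s.

2.6514


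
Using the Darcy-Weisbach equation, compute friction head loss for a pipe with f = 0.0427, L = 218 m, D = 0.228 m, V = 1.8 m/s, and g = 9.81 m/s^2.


Darcy-Weisbach equation: h_f = f * (L/D) * V^2/(2g).
f * L/D = 0.0427 * 218/0.228 = 40.8272.
V^2/(2g) = 1.8^2 / (2*9.81) = 3.24 / 19.62 = 0.1651 m.
h_f = 40.8272 * 0.1651 = 6.742 m.

6.742


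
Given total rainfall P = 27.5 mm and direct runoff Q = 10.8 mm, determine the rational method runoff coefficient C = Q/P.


The runoff coefficient C = runoff depth / rainfall depth.
C = 10.8 / 27.5
  = 0.3927.

0.3927


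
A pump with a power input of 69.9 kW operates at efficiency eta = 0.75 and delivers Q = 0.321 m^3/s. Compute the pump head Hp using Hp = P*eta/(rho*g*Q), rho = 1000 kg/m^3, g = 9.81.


Pump head formula: Hp = P * eta / (rho * g * Q).
Numerator: P * eta = 69.9 * 1000 * 0.75 = 52425.0 W.
Denominator: rho * g * Q = 1000 * 9.81 * 0.321 = 3149.01.
Hp = 52425.0 / 3149.01 = 16.65 m.

16.65


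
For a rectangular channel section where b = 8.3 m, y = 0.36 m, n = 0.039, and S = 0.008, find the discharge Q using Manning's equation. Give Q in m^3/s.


For a rectangular channel, the cross-sectional area A = b * y = 8.3 * 0.36 = 2.99 m^2.
The wetted perimeter P = b + 2y = 8.3 + 2*0.36 = 9.02 m.
Hydraulic radius R = A/P = 2.99/9.02 = 0.3313 m.
Velocity V = (1/n)*R^(2/3)*S^(1/2) = (1/0.039)*0.3313^(2/3)*0.008^(1/2) = 1.098 m/s.
Discharge Q = A * V = 2.99 * 1.098 = 3.281 m^3/s.

3.281


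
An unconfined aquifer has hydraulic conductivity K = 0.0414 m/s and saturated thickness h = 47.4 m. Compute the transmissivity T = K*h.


Transmissivity is defined as T = K * h.
T = 0.0414 * 47.4
  = 1.9624 m^2/s.

1.9624


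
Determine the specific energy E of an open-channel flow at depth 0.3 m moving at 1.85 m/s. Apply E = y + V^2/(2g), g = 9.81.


Specific energy E = y + V^2/(2g).
Velocity head = V^2/(2g) = 1.85^2 / (2*9.81) = 3.4225 / 19.62 = 0.1744 m.
E = 0.3 + 0.1744 = 0.4744 m.

0.4744


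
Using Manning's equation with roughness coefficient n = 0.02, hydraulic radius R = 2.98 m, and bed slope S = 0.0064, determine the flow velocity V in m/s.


Manning's equation gives V = (1/n) * R^(2/3) * S^(1/2).
First, compute R^(2/3) = 2.98^(2/3) = 2.0708.
Next, S^(1/2) = 0.0064^(1/2) = 0.08.
Then 1/n = 1/0.02 = 50.0.
V = 50.0 * 2.0708 * 0.08 = 8.2833 m/s.

8.2833


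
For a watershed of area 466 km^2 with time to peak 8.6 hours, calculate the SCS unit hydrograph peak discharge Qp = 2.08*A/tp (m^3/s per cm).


SCS formula: Qp = 2.08 * A / tp.
Qp = 2.08 * 466 / 8.6
   = 969.28 / 8.6
   = 112.71 m^3/s per cm.

112.71


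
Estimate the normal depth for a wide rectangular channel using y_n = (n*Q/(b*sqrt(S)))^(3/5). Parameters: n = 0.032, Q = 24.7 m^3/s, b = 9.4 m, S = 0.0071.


We use the wide-channel approximation y_n = (n*Q/(b*sqrt(S)))^(3/5).
sqrt(S) = sqrt(0.0071) = 0.084261.
Numerator: n*Q = 0.032 * 24.7 = 0.7904.
Denominator: b*sqrt(S) = 9.4 * 0.084261 = 0.792053.
arg = 0.9979.
y_n = 0.9979^(3/5) = 0.9987 m.

0.9987


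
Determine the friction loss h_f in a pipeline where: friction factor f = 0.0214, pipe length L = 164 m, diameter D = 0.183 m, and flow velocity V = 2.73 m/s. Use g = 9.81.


Darcy-Weisbach equation: h_f = f * (L/D) * V^2/(2g).
f * L/D = 0.0214 * 164/0.183 = 19.1781.
V^2/(2g) = 2.73^2 / (2*9.81) = 7.4529 / 19.62 = 0.3799 m.
h_f = 19.1781 * 0.3799 = 7.285 m.

7.285


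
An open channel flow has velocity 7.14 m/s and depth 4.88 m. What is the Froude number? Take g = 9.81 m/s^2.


The Froude number is defined as Fr = V / sqrt(g*y).
g*y = 9.81 * 4.88 = 47.8728.
sqrt(g*y) = sqrt(47.8728) = 6.919.
Fr = 7.14 / 6.919 = 1.0319.

1.0319


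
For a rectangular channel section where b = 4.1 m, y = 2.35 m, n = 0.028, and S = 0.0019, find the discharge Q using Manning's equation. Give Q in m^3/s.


For a rectangular channel, the cross-sectional area A = b * y = 4.1 * 2.35 = 9.63 m^2.
The wetted perimeter P = b + 2y = 4.1 + 2*2.35 = 8.8 m.
Hydraulic radius R = A/P = 9.63/8.8 = 1.0949 m.
Velocity V = (1/n)*R^(2/3)*S^(1/2) = (1/0.028)*1.0949^(2/3)*0.0019^(1/2) = 1.6537 m/s.
Discharge Q = A * V = 9.63 * 1.6537 = 15.934 m^3/s.

15.934


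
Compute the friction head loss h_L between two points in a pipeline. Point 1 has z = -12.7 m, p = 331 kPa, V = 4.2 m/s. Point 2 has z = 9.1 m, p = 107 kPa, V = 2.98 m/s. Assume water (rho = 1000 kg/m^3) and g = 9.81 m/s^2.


Total head at each section: H = z + p/(rho*g) + V^2/(2g).
H1 = -12.7 + 331*1000/(1000*9.81) + 4.2^2/(2*9.81)
   = -12.7 + 33.741 + 0.8991
   = 21.94 m.
H2 = 9.1 + 107*1000/(1000*9.81) + 2.98^2/(2*9.81)
   = 9.1 + 10.907 + 0.4526
   = 20.46 m.
h_L = H1 - H2 = 21.94 - 20.46 = 1.48 m.

1.48


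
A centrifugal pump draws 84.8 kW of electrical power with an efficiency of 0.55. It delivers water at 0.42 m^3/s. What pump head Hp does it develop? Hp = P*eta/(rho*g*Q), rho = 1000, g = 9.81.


Pump head formula: Hp = P * eta / (rho * g * Q).
Numerator: P * eta = 84.8 * 1000 * 0.55 = 46640.0 W.
Denominator: rho * g * Q = 1000 * 9.81 * 0.42 = 4120.2.
Hp = 46640.0 / 4120.2 = 11.32 m.

11.32


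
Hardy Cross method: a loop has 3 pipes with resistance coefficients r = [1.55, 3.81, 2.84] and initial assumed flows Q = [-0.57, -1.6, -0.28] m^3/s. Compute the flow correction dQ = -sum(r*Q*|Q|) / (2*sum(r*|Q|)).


Numerator terms (r*Q*|Q|): 1.55*-0.57*|-0.57| = -0.5036; 3.81*-1.6*|-1.6| = -9.7536; 2.84*-0.28*|-0.28| = -0.2227.
Sum of numerator = -10.4799.
Denominator terms (r*|Q|): 1.55*|-0.57| = 0.8835; 3.81*|-1.6| = 6.096; 2.84*|-0.28| = 0.7952.
2 * sum of denominator = 2 * 7.7747 = 15.5494.
dQ = --10.4799 / 15.5494 = 0.674 m^3/s.

0.674


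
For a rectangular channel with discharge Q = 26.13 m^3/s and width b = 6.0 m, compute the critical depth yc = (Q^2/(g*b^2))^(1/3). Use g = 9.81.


Using yc = (Q^2 / (g * b^2))^(1/3):
Q^2 = 26.13^2 = 682.78.
g * b^2 = 9.81 * 6.0^2 = 9.81 * 36.0 = 353.16.
Q^2 / (g*b^2) = 682.78 / 353.16 = 1.9333.
yc = 1.9333^(1/3) = 1.2458 m.

1.2458


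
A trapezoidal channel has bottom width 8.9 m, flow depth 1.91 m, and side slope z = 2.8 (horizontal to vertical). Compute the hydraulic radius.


For a trapezoidal section with side slope z:
A = (b + z*y)*y = (8.9 + 2.8*1.91)*1.91 = 27.214 m^2.
P = b + 2*y*sqrt(1 + z^2) = 8.9 + 2*1.91*sqrt(1 + 2.8^2) = 20.258 m.
R = A/P = 27.214 / 20.258 = 1.3434 m.

1.3434


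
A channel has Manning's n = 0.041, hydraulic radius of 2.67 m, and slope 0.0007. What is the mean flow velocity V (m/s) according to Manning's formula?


Manning's equation gives V = (1/n) * R^(2/3) * S^(1/2).
First, compute R^(2/3) = 2.67^(2/3) = 1.9246.
Next, S^(1/2) = 0.0007^(1/2) = 0.026458.
Then 1/n = 1/0.041 = 24.39.
V = 24.39 * 1.9246 * 0.026458 = 1.242 m/s.

1.242


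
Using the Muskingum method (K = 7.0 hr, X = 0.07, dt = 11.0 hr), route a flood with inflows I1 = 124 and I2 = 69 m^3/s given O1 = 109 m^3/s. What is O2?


Muskingum coefficients:
denom = 2*K*(1-X) + dt = 2*7.0*(1-0.07) + 11.0 = 24.02.
C0 = (dt - 2*K*X)/denom = (11.0 - 2*7.0*0.07)/24.02 = 0.4172.
C1 = (dt + 2*K*X)/denom = (11.0 + 2*7.0*0.07)/24.02 = 0.4988.
C2 = (2*K*(1-X) - dt)/denom = 0.0841.
O2 = C0*I2 + C1*I1 + C2*O1
   = 0.4172*69 + 0.4988*124 + 0.0841*109
   = 99.8 m^3/s.

99.8


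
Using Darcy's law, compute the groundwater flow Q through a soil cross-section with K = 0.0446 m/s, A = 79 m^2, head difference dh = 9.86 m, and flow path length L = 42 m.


Darcy's law: Q = K * A * i, where i = dh/L.
Hydraulic gradient i = 9.86 / 42 = 0.234762.
Q = 0.0446 * 79 * 0.234762
  = 0.8272 m^3/s.

0.8272


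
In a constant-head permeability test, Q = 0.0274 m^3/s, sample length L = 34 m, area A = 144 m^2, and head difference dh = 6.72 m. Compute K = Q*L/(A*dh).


From K = Q*L / (A*dh):
Numerator: Q*L = 0.0274 * 34 = 0.9316.
Denominator: A*dh = 144 * 6.72 = 967.68.
K = 0.9316 / 967.68 = 0.000963 m/s.

0.000963


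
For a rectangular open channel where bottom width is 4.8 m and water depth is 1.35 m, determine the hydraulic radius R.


For a rectangular section:
Flow area A = b * y = 4.8 * 1.35 = 6.48 m^2.
Wetted perimeter P = b + 2y = 4.8 + 2*1.35 = 7.5 m.
Hydraulic radius R = A/P = 6.48 / 7.5 = 0.864 m.

0.864


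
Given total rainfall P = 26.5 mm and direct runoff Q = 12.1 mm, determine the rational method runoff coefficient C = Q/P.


The runoff coefficient C = runoff depth / rainfall depth.
C = 12.1 / 26.5
  = 0.4566.

0.4566


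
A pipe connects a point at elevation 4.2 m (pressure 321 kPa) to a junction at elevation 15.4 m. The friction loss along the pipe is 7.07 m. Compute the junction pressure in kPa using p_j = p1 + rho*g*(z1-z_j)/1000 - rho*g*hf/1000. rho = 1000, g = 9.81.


Junction pressure: p_j = p1 + rho*g*(z1 - z_j)/1000 - rho*g*hf/1000.
Elevation term = 1000*9.81*(4.2 - 15.4)/1000 = -109.872 kPa.
Friction term = 1000*9.81*7.07/1000 = 69.357 kPa.
p_j = 321 + -109.872 - 69.357 = 141.77 kPa.

141.77


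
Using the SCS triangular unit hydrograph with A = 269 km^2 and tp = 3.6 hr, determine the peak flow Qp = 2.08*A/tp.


SCS formula: Qp = 2.08 * A / tp.
Qp = 2.08 * 269 / 3.6
   = 559.52 / 3.6
   = 155.42 m^3/s per cm.

155.42


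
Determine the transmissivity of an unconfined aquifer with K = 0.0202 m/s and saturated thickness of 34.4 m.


Transmissivity is defined as T = K * h.
T = 0.0202 * 34.4
  = 0.6949 m^2/s.

0.6949


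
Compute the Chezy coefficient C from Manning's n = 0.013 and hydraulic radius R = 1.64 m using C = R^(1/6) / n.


The Chezy coefficient relates to Manning's n through C = R^(1/6) / n.
R^(1/6) = 1.64^(1/6) = 1.085944.
C = 1.085944 / 0.013 = 83.53 m^(1/2)/s.

83.53


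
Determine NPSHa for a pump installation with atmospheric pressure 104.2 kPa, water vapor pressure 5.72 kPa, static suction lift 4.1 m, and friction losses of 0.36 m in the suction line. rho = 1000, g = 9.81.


NPSHa = p_atm/(rho*g) - z_s - hf_s - p_vap/(rho*g).
p_atm/(rho*g) = 104.2*1000 / (1000*9.81) = 10.622 m.
p_vap/(rho*g) = 5.72*1000 / (1000*9.81) = 0.583 m.
NPSHa = 10.622 - 4.1 - 0.36 - 0.583
      = 5.58 m.

5.58


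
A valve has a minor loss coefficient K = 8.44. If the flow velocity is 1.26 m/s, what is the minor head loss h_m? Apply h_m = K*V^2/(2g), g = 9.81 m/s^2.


Minor loss formula: h_m = K * V^2/(2g).
V^2 = 1.26^2 = 1.5876.
V^2/(2g) = 1.5876 / 19.62 = 0.0809 m.
h_m = 8.44 * 0.0809 = 0.6829 m.

0.6829


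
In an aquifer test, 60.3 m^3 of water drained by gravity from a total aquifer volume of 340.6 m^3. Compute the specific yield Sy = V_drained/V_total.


Specific yield Sy = Volume drained / Total volume.
Sy = 60.3 / 340.6
   = 0.177.

0.177


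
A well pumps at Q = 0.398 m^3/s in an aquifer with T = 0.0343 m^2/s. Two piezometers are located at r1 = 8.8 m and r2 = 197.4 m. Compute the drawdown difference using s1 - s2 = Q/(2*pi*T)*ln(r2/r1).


Thiem equation: s1 - s2 = Q/(2*pi*T) * ln(r2/r1).
ln(r2/r1) = ln(197.4/8.8) = 3.1105.
Q/(2*pi*T) = 0.398 / (2*pi*0.0343) = 0.398 / 0.2155 = 1.8468.
s1 - s2 = 1.8468 * 3.1105 = 5.7443 m.

5.7443


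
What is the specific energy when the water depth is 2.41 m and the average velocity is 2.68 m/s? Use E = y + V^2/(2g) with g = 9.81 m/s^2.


Specific energy E = y + V^2/(2g).
Velocity head = V^2/(2g) = 2.68^2 / (2*9.81) = 7.1824 / 19.62 = 0.3661 m.
E = 2.41 + 0.3661 = 2.7761 m.

2.7761


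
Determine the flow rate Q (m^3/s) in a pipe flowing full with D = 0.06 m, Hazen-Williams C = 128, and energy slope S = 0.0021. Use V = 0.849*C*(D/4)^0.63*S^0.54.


For a full circular pipe, R = D/4 = 0.06/4 = 0.015 m.
V = 0.849 * 128 * 0.015^0.63 * 0.0021^0.54
  = 0.849 * 128 * 0.070948 * 0.03581
  = 0.2761 m/s.
Pipe area A = pi*D^2/4 = pi*0.06^2/4 = 0.0028 m^2.
Q = A * V = 0.0028 * 0.2761 = 0.0008 m^3/s.

0.0008


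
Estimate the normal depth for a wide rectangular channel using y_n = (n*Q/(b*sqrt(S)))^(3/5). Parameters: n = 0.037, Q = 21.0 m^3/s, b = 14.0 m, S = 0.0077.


We use the wide-channel approximation y_n = (n*Q/(b*sqrt(S)))^(3/5).
sqrt(S) = sqrt(0.0077) = 0.08775.
Numerator: n*Q = 0.037 * 21.0 = 0.777.
Denominator: b*sqrt(S) = 14.0 * 0.08775 = 1.2285.
arg = 0.6325.
y_n = 0.6325^(3/5) = 0.7597 m.

0.7597


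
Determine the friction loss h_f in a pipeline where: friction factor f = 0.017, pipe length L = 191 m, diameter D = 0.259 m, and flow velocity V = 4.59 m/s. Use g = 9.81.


Darcy-Weisbach equation: h_f = f * (L/D) * V^2/(2g).
f * L/D = 0.017 * 191/0.259 = 12.5367.
V^2/(2g) = 4.59^2 / (2*9.81) = 21.0681 / 19.62 = 1.0738 m.
h_f = 12.5367 * 1.0738 = 13.462 m.

13.462


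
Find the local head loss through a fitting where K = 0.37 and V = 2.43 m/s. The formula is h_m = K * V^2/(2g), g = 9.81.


Minor loss formula: h_m = K * V^2/(2g).
V^2 = 2.43^2 = 5.9049.
V^2/(2g) = 5.9049 / 19.62 = 0.301 m.
h_m = 0.37 * 0.301 = 0.1114 m.

0.1114


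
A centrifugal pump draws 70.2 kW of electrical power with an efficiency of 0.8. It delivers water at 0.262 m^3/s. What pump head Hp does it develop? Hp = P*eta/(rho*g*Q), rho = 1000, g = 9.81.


Pump head formula: Hp = P * eta / (rho * g * Q).
Numerator: P * eta = 70.2 * 1000 * 0.8 = 56160.0 W.
Denominator: rho * g * Q = 1000 * 9.81 * 0.262 = 2570.22.
Hp = 56160.0 / 2570.22 = 21.85 m.

21.85


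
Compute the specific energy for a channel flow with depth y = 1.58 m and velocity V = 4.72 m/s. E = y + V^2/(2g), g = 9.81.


Specific energy E = y + V^2/(2g).
Velocity head = V^2/(2g) = 4.72^2 / (2*9.81) = 22.2784 / 19.62 = 1.1355 m.
E = 1.58 + 1.1355 = 2.7155 m.

2.7155


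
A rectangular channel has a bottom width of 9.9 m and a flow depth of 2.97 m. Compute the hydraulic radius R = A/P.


For a rectangular section:
Flow area A = b * y = 9.9 * 2.97 = 29.4 m^2.
Wetted perimeter P = b + 2y = 9.9 + 2*2.97 = 15.84 m.
Hydraulic radius R = A/P = 29.4 / 15.84 = 1.8563 m.

1.8563


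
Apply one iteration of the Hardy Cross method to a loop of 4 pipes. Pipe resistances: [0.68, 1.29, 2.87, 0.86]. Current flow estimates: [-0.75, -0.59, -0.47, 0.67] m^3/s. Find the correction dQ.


Numerator terms (r*Q*|Q|): 0.68*-0.75*|-0.75| = -0.3825; 1.29*-0.59*|-0.59| = -0.449; 2.87*-0.47*|-0.47| = -0.634; 0.86*0.67*|0.67| = 0.3861.
Sum of numerator = -1.0795.
Denominator terms (r*|Q|): 0.68*|-0.75| = 0.51; 1.29*|-0.59| = 0.7611; 2.87*|-0.47| = 1.3489; 0.86*|0.67| = 0.5762.
2 * sum of denominator = 2 * 3.1962 = 6.3924.
dQ = --1.0795 / 6.3924 = 0.1689 m^3/s.

0.1689


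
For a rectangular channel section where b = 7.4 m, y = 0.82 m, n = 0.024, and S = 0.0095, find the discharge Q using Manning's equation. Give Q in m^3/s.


For a rectangular channel, the cross-sectional area A = b * y = 7.4 * 0.82 = 6.07 m^2.
The wetted perimeter P = b + 2y = 7.4 + 2*0.82 = 9.04 m.
Hydraulic radius R = A/P = 6.07/9.04 = 0.6712 m.
Velocity V = (1/n)*R^(2/3)*S^(1/2) = (1/0.024)*0.6712^(2/3)*0.0095^(1/2) = 3.1134 m/s.
Discharge Q = A * V = 6.07 * 3.1134 = 18.892 m^3/s.

18.892


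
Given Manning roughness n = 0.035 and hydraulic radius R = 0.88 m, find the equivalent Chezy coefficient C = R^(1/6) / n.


The Chezy coefficient relates to Manning's n through C = R^(1/6) / n.
R^(1/6) = 0.88^(1/6) = 0.97892.
C = 0.97892 / 0.035 = 27.97 m^(1/2)/s.

27.97


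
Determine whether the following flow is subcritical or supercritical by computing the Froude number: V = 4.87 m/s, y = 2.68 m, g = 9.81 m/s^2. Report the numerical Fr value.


The Froude number is defined as Fr = V / sqrt(g*y).
g*y = 9.81 * 2.68 = 26.2908.
sqrt(g*y) = sqrt(26.2908) = 5.1275.
Fr = 4.87 / 5.1275 = 0.9498.
Since Fr < 1, the flow is subcritical.

0.9498


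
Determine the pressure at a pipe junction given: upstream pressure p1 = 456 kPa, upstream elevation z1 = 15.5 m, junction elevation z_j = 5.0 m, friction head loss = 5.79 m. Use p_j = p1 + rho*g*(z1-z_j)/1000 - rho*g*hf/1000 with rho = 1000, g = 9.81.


Junction pressure: p_j = p1 + rho*g*(z1 - z_j)/1000 - rho*g*hf/1000.
Elevation term = 1000*9.81*(15.5 - 5.0)/1000 = 103.005 kPa.
Friction term = 1000*9.81*5.79/1000 = 56.8 kPa.
p_j = 456 + 103.005 - 56.8 = 502.21 kPa.

502.21


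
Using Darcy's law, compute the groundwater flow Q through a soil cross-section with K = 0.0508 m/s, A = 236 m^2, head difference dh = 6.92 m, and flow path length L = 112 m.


Darcy's law: Q = K * A * i, where i = dh/L.
Hydraulic gradient i = 6.92 / 112 = 0.061786.
Q = 0.0508 * 236 * 0.061786
  = 0.7407 m^3/s.

0.7407


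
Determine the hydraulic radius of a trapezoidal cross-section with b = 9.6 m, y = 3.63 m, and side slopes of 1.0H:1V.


For a trapezoidal section with side slope z:
A = (b + z*y)*y = (9.6 + 1.0*3.63)*3.63 = 48.025 m^2.
P = b + 2*y*sqrt(1 + z^2) = 9.6 + 2*3.63*sqrt(1 + 1.0^2) = 19.867 m.
R = A/P = 48.025 / 19.867 = 2.4173 m.

2.4173


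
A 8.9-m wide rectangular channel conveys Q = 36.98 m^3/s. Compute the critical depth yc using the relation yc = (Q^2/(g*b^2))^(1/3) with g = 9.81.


Using yc = (Q^2 / (g * b^2))^(1/3):
Q^2 = 36.98^2 = 1367.52.
g * b^2 = 9.81 * 8.9^2 = 9.81 * 79.21 = 777.05.
Q^2 / (g*b^2) = 1367.52 / 777.05 = 1.7599.
yc = 1.7599^(1/3) = 1.2073 m.

1.2073


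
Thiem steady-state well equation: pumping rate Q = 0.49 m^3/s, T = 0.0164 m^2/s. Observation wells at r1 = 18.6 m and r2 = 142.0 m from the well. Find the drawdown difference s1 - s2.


Thiem equation: s1 - s2 = Q/(2*pi*T) * ln(r2/r1).
ln(r2/r1) = ln(142.0/18.6) = 2.0327.
Q/(2*pi*T) = 0.49 / (2*pi*0.0164) = 0.49 / 0.103 = 4.7552.
s1 - s2 = 4.7552 * 2.0327 = 9.6658 m.

9.6658


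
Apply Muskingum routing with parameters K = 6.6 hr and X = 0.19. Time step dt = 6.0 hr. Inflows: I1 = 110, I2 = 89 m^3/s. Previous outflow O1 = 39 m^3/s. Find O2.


Muskingum coefficients:
denom = 2*K*(1-X) + dt = 2*6.6*(1-0.19) + 6.0 = 16.692.
C0 = (dt - 2*K*X)/denom = (6.0 - 2*6.6*0.19)/16.692 = 0.2092.
C1 = (dt + 2*K*X)/denom = (6.0 + 2*6.6*0.19)/16.692 = 0.5097.
C2 = (2*K*(1-X) - dt)/denom = 0.2811.
O2 = C0*I2 + C1*I1 + C2*O1
   = 0.2092*89 + 0.5097*110 + 0.2811*39
   = 85.65 m^3/s.

85.65


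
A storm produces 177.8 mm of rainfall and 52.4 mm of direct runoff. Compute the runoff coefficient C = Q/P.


The runoff coefficient C = runoff depth / rainfall depth.
C = 52.4 / 177.8
  = 0.2947.

0.2947


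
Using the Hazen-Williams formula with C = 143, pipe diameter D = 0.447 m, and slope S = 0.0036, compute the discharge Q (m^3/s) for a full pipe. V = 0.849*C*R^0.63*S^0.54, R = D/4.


For a full circular pipe, R = D/4 = 0.447/4 = 0.1118 m.
V = 0.849 * 143 * 0.1118^0.63 * 0.0036^0.54
  = 0.849 * 143 * 0.251418 * 0.047907
  = 1.4623 m/s.
Pipe area A = pi*D^2/4 = pi*0.447^2/4 = 0.1569 m^2.
Q = A * V = 0.1569 * 1.4623 = 0.2295 m^3/s.

0.2295


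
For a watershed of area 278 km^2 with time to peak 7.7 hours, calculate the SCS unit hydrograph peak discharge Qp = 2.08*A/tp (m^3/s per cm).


SCS formula: Qp = 2.08 * A / tp.
Qp = 2.08 * 278 / 7.7
   = 578.24 / 7.7
   = 75.1 m^3/s per cm.

75.1


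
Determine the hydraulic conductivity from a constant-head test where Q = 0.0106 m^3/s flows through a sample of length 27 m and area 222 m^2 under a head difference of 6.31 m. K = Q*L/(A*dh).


From K = Q*L / (A*dh):
Numerator: Q*L = 0.0106 * 27 = 0.2862.
Denominator: A*dh = 222 * 6.31 = 1400.82.
K = 0.2862 / 1400.82 = 0.000204 m/s.

0.000204


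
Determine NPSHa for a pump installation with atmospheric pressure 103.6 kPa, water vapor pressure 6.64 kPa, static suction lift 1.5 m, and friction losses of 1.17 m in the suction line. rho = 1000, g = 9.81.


NPSHa = p_atm/(rho*g) - z_s - hf_s - p_vap/(rho*g).
p_atm/(rho*g) = 103.6*1000 / (1000*9.81) = 10.561 m.
p_vap/(rho*g) = 6.64*1000 / (1000*9.81) = 0.677 m.
NPSHa = 10.561 - 1.5 - 1.17 - 0.677
      = 7.21 m.

7.21


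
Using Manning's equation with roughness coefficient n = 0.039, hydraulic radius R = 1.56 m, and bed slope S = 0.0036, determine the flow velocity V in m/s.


Manning's equation gives V = (1/n) * R^(2/3) * S^(1/2).
First, compute R^(2/3) = 1.56^(2/3) = 1.3451.
Next, S^(1/2) = 0.0036^(1/2) = 0.06.
Then 1/n = 1/0.039 = 25.64.
V = 25.64 * 1.3451 * 0.06 = 2.0694 m/s.

2.0694


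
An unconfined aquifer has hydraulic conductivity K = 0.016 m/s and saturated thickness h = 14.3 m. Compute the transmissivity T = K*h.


Transmissivity is defined as T = K * h.
T = 0.016 * 14.3
  = 0.2288 m^2/s.

0.2288


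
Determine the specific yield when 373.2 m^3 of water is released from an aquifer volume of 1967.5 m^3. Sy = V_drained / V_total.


Specific yield Sy = Volume drained / Total volume.
Sy = 373.2 / 1967.5
   = 0.1897.

0.1897


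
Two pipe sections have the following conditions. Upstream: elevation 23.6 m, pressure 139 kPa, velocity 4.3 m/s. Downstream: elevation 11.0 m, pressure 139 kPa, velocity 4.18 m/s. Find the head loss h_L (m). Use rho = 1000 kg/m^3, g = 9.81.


Total head at each section: H = z + p/(rho*g) + V^2/(2g).
H1 = 23.6 + 139*1000/(1000*9.81) + 4.3^2/(2*9.81)
   = 23.6 + 14.169 + 0.9424
   = 38.712 m.
H2 = 11.0 + 139*1000/(1000*9.81) + 4.18^2/(2*9.81)
   = 11.0 + 14.169 + 0.8905
   = 26.06 m.
h_L = H1 - H2 = 38.712 - 26.06 = 12.652 m.

12.652


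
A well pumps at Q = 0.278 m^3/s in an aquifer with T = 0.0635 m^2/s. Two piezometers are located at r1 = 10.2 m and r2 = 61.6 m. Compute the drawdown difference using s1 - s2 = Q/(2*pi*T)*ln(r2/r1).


Thiem equation: s1 - s2 = Q/(2*pi*T) * ln(r2/r1).
ln(r2/r1) = ln(61.6/10.2) = 1.7983.
Q/(2*pi*T) = 0.278 / (2*pi*0.0635) = 0.278 / 0.399 = 0.6968.
s1 - s2 = 0.6968 * 1.7983 = 1.253 m.

1.253


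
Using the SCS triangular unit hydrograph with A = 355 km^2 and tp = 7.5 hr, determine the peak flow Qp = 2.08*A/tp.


SCS formula: Qp = 2.08 * A / tp.
Qp = 2.08 * 355 / 7.5
   = 738.4 / 7.5
   = 98.45 m^3/s per cm.

98.45


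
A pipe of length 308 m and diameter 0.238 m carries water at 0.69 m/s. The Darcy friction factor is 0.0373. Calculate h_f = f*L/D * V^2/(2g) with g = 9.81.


Darcy-Weisbach equation: h_f = f * (L/D) * V^2/(2g).
f * L/D = 0.0373 * 308/0.238 = 48.2706.
V^2/(2g) = 0.69^2 / (2*9.81) = 0.4761 / 19.62 = 0.0243 m.
h_f = 48.2706 * 0.0243 = 1.171 m.

1.171


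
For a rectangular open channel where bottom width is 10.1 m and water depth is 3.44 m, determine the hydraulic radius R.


For a rectangular section:
Flow area A = b * y = 10.1 * 3.44 = 34.74 m^2.
Wetted perimeter P = b + 2y = 10.1 + 2*3.44 = 16.98 m.
Hydraulic radius R = A/P = 34.74 / 16.98 = 2.0462 m.

2.0462


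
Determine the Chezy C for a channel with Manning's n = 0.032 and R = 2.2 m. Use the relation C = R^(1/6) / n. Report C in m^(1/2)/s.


The Chezy coefficient relates to Manning's n through C = R^(1/6) / n.
R^(1/6) = 2.2^(1/6) = 1.140435.
C = 1.140435 / 0.032 = 35.64 m^(1/2)/s.

35.64


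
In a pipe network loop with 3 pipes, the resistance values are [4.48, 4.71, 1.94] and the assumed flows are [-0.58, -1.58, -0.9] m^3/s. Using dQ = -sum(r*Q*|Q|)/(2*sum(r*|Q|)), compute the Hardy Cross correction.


Numerator terms (r*Q*|Q|): 4.48*-0.58*|-0.58| = -1.5071; 4.71*-1.58*|-1.58| = -11.758; 1.94*-0.9*|-0.9| = -1.5714.
Sum of numerator = -14.8365.
Denominator terms (r*|Q|): 4.48*|-0.58| = 2.5984; 4.71*|-1.58| = 7.4418; 1.94*|-0.9| = 1.746.
2 * sum of denominator = 2 * 11.7862 = 23.5724.
dQ = --14.8365 / 23.5724 = 0.6294 m^3/s.

0.6294


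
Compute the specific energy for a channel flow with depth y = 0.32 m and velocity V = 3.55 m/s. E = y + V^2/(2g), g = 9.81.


Specific energy E = y + V^2/(2g).
Velocity head = V^2/(2g) = 3.55^2 / (2*9.81) = 12.6025 / 19.62 = 0.6423 m.
E = 0.32 + 0.6423 = 0.9623 m.

0.9623


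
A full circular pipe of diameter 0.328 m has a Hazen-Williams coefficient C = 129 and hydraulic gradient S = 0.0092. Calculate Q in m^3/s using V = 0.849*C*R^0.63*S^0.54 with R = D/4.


For a full circular pipe, R = D/4 = 0.328/4 = 0.082 m.
V = 0.849 * 129 * 0.082^0.63 * 0.0092^0.54
  = 0.849 * 129 * 0.206872 * 0.079514
  = 1.8015 m/s.
Pipe area A = pi*D^2/4 = pi*0.328^2/4 = 0.0845 m^2.
Q = A * V = 0.0845 * 1.8015 = 0.1522 m^3/s.

0.1522


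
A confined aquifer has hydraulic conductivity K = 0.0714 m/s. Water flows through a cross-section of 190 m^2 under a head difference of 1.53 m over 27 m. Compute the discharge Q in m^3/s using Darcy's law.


Darcy's law: Q = K * A * i, where i = dh/L.
Hydraulic gradient i = 1.53 / 27 = 0.056667.
Q = 0.0714 * 190 * 0.056667
  = 0.7687 m^3/s.

0.7687


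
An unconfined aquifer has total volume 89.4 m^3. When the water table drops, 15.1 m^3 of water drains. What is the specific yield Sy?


Specific yield Sy = Volume drained / Total volume.
Sy = 15.1 / 89.4
   = 0.1689.

0.1689


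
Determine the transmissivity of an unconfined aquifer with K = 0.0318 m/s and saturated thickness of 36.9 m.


Transmissivity is defined as T = K * h.
T = 0.0318 * 36.9
  = 1.1734 m^2/s.

1.1734


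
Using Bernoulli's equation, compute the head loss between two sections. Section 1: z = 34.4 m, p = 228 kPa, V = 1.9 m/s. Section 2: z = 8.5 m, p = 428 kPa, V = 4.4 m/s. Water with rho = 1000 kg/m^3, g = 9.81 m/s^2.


Total head at each section: H = z + p/(rho*g) + V^2/(2g).
H1 = 34.4 + 228*1000/(1000*9.81) + 1.9^2/(2*9.81)
   = 34.4 + 23.242 + 0.184
   = 57.826 m.
H2 = 8.5 + 428*1000/(1000*9.81) + 4.4^2/(2*9.81)
   = 8.5 + 43.629 + 0.9867
   = 53.116 m.
h_L = H1 - H2 = 57.826 - 53.116 = 4.71 m.

4.71


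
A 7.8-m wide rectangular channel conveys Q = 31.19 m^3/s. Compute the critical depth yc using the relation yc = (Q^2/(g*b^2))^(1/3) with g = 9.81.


Using yc = (Q^2 / (g * b^2))^(1/3):
Q^2 = 31.19^2 = 972.82.
g * b^2 = 9.81 * 7.8^2 = 9.81 * 60.84 = 596.84.
Q^2 / (g*b^2) = 972.82 / 596.84 = 1.63.
yc = 1.63^(1/3) = 1.1769 m.

1.1769


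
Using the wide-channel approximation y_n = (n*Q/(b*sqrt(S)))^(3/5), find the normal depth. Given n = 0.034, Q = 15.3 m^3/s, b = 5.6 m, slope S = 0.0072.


We use the wide-channel approximation y_n = (n*Q/(b*sqrt(S)))^(3/5).
sqrt(S) = sqrt(0.0072) = 0.084853.
Numerator: n*Q = 0.034 * 15.3 = 0.5202.
Denominator: b*sqrt(S) = 5.6 * 0.084853 = 0.475177.
arg = 1.0948.
y_n = 1.0948^(3/5) = 1.0558 m.

1.0558


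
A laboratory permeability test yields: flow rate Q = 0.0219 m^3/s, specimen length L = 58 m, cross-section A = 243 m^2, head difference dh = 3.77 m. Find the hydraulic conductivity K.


From K = Q*L / (A*dh):
Numerator: Q*L = 0.0219 * 58 = 1.2702.
Denominator: A*dh = 243 * 3.77 = 916.11.
K = 1.2702 / 916.11 = 0.001387 m/s.

0.001387


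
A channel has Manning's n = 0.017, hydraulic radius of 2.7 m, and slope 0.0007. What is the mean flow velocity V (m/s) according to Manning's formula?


Manning's equation gives V = (1/n) * R^(2/3) * S^(1/2).
First, compute R^(2/3) = 2.7^(2/3) = 1.939.
Next, S^(1/2) = 0.0007^(1/2) = 0.026458.
Then 1/n = 1/0.017 = 58.82.
V = 58.82 * 1.939 * 0.026458 = 3.0177 m/s.

3.0177


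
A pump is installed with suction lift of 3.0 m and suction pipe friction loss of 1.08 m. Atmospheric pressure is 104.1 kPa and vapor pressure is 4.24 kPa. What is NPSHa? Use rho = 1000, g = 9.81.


NPSHa = p_atm/(rho*g) - z_s - hf_s - p_vap/(rho*g).
p_atm/(rho*g) = 104.1*1000 / (1000*9.81) = 10.612 m.
p_vap/(rho*g) = 4.24*1000 / (1000*9.81) = 0.432 m.
NPSHa = 10.612 - 3.0 - 1.08 - 0.432
      = 6.1 m.

6.1


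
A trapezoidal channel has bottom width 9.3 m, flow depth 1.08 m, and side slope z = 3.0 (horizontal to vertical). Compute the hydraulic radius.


For a trapezoidal section with side slope z:
A = (b + z*y)*y = (9.3 + 3.0*1.08)*1.08 = 13.543 m^2.
P = b + 2*y*sqrt(1 + z^2) = 9.3 + 2*1.08*sqrt(1 + 3.0^2) = 16.131 m.
R = A/P = 13.543 / 16.131 = 0.8396 m.

0.8396


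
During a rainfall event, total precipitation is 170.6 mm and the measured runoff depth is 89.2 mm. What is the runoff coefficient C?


The runoff coefficient C = runoff depth / rainfall depth.
C = 89.2 / 170.6
  = 0.5229.

0.5229


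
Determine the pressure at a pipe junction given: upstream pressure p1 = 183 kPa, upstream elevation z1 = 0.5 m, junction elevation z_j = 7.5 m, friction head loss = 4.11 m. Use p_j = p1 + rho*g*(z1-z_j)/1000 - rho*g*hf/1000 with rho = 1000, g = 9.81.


Junction pressure: p_j = p1 + rho*g*(z1 - z_j)/1000 - rho*g*hf/1000.
Elevation term = 1000*9.81*(0.5 - 7.5)/1000 = -68.67 kPa.
Friction term = 1000*9.81*4.11/1000 = 40.319 kPa.
p_j = 183 + -68.67 - 40.319 = 74.01 kPa.

74.01
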